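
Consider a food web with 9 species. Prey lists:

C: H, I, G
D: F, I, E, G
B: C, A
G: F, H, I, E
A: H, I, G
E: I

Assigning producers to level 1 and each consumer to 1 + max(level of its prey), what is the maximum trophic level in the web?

Producers (level 1): F, H, I.
I → E → G → C → B gives B level 5.
No species has a prey at level 5, so no species reaches level 6.

5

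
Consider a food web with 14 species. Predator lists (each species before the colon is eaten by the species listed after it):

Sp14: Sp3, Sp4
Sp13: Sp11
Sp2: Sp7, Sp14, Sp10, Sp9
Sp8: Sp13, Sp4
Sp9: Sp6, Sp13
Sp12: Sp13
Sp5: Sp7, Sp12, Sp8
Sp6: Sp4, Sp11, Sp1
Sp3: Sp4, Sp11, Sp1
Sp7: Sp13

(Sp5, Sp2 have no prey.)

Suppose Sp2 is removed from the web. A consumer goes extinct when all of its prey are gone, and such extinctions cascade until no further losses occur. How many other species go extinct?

6

Remove Sp2.
Round 1: Sp14 (all prey gone), Sp10 (all prey gone), Sp9 (all prey gone) → extinct.
Round 2: Sp3 (all prey gone), Sp6 (all prey gone) → extinct.
Round 3: Sp1 (all prey gone) → extinct.
No further losses. Total secondary extinctions: 6.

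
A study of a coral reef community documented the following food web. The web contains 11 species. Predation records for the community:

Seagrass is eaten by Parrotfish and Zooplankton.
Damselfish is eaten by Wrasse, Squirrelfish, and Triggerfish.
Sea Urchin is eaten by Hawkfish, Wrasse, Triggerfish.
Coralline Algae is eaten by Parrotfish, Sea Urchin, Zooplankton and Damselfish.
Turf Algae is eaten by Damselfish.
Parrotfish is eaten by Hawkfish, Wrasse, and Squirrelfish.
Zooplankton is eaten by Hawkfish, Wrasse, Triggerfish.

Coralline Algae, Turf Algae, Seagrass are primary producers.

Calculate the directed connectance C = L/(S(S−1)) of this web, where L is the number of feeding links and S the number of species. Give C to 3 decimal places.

The web has S = 11 species and L = 19 feeding links.
C = L / (S(S−1)) = 19 / 110 = 0.1727 ≈ 0.173.

C = 0.173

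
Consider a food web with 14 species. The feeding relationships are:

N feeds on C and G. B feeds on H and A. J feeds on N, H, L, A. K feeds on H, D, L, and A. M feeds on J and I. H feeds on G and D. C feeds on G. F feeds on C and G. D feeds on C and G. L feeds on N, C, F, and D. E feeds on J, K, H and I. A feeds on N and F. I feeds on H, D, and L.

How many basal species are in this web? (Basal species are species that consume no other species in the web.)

1

Basal species (no prey listed): G.
Count: 1.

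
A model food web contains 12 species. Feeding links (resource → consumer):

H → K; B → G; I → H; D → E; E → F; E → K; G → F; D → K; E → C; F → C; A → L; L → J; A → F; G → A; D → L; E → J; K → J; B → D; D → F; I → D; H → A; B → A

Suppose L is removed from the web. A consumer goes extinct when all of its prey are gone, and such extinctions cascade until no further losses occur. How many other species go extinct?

0

Remove L.
Every predator of it retains at least one other prey: J still has E, K.
No consumer loses all prey, so no secondary extinctions occur.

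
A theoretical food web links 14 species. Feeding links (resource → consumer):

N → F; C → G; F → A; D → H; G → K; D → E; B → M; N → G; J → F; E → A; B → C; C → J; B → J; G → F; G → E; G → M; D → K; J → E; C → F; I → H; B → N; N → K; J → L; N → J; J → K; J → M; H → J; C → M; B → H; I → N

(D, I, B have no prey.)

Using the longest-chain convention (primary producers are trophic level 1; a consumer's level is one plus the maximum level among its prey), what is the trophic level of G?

Trophic level 3

B is a producer → level 1.
C eats B → level 2.
G eats C (level 2); other prey at levels: N 2 → level 3.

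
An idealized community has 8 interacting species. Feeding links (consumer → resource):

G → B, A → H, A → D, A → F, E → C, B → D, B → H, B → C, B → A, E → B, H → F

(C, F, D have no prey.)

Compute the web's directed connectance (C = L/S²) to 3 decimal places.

C = 0.172

The web has S = 8 species and L = 11 feeding links.
C = L / S² = 11 / 64 = 0.1719 ≈ 0.172.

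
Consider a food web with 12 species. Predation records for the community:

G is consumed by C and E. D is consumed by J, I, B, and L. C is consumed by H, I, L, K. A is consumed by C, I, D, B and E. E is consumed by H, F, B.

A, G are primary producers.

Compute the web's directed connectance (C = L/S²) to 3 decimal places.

C = 0.125

The web has S = 12 species and L = 18 feeding links.
C = L / S² = 18 / 144 = 0.1250 ≈ 0.125.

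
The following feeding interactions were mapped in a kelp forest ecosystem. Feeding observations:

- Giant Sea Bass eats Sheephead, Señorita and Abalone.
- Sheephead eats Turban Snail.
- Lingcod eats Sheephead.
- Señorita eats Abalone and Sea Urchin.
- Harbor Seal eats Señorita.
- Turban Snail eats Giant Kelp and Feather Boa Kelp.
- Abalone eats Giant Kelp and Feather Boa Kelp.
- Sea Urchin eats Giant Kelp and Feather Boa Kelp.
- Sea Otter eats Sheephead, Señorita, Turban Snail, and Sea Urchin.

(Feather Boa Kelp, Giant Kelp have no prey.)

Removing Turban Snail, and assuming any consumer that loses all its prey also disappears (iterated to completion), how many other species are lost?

2

Remove Turban Snail.
Round 1: Sheephead (all prey gone) → extinct.
Round 2: Lingcod (all prey gone) → extinct.
No further losses. Total secondary extinctions: 2.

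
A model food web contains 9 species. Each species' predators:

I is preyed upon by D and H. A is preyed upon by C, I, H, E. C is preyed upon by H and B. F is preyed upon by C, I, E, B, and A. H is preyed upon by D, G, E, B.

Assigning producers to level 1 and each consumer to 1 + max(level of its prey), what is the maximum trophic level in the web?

5

Producers (level 1): F.
F → A → C → H → E gives E level 5.
No species has a prey at level 5, so no species reaches level 6.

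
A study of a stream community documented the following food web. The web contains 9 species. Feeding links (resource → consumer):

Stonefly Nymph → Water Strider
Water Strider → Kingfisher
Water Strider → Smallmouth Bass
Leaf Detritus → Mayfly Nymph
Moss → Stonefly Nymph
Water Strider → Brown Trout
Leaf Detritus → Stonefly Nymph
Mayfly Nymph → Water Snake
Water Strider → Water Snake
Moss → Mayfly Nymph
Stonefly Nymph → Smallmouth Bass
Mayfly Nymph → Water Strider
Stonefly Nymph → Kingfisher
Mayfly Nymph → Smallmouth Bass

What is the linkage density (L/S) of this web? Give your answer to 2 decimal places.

There are L = 14 links among S = 9 species.
L/S = 14/9 = 1.5556 ≈ 1.56.

L/S = 1.56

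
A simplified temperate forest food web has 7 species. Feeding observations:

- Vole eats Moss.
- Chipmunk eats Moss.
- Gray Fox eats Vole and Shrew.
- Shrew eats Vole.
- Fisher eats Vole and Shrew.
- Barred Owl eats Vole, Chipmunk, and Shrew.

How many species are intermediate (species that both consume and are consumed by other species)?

3

Intermediate species (has both prey and predators): Chipmunk, Vole, Shrew.
Count: 3.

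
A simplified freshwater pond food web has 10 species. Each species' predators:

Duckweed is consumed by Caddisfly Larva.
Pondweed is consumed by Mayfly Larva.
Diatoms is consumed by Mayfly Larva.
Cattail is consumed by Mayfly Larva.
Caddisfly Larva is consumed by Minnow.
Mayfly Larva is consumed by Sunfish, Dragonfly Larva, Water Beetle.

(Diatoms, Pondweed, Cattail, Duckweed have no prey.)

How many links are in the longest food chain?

2 links

One longest chain: Duckweed → Caddisfly Larva → Minnow.
It has 3 species and 2 links.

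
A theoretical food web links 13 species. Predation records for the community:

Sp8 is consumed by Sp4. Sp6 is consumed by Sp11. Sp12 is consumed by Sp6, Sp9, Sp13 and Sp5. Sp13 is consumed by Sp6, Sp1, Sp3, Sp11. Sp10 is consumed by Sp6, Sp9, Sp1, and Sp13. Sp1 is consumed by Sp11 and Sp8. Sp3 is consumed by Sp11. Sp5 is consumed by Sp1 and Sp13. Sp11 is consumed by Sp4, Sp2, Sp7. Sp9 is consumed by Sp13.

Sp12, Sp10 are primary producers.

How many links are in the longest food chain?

5 links

One longest chain: Sp12 → Sp9 → Sp13 → Sp6 → Sp11 → Sp7.
It has 6 species and 5 links.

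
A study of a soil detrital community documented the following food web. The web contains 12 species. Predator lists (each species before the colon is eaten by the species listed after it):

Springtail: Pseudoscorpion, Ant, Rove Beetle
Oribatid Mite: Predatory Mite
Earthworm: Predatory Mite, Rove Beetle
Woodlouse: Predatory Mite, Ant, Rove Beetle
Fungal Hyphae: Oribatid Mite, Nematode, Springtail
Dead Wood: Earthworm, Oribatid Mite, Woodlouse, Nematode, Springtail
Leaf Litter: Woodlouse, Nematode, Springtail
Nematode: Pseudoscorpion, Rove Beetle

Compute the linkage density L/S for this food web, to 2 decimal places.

There are L = 22 links among S = 12 species.
L/S = 22/12 = 1.8333 ≈ 1.83.

L/S = 1.83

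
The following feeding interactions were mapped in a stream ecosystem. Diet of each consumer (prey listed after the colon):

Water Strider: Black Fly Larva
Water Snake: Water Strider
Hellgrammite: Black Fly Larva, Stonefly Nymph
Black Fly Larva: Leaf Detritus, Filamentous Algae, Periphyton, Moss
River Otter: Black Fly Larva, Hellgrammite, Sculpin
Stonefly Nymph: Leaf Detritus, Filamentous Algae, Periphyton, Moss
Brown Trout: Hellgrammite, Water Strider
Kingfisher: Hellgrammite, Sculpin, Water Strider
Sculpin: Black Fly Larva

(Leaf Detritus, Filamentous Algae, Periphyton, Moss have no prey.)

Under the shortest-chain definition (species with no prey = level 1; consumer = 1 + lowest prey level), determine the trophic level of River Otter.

Leaf Detritus has no prey (basal) → level 1.
Black Fly Larva eats Leaf Detritus → level 2.
River Otter eats Black Fly Larva → level 3.
No prey of River Otter is below level 2, so 3 is the minimum.

Trophic level 3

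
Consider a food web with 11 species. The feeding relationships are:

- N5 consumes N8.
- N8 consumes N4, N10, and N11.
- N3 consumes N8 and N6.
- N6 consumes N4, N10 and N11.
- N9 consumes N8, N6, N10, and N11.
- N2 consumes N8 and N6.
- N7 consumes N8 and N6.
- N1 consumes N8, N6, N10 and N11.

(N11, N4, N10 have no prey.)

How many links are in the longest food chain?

2 links

One longest chain: N11 → N8 → N9.
It has 3 species and 2 links.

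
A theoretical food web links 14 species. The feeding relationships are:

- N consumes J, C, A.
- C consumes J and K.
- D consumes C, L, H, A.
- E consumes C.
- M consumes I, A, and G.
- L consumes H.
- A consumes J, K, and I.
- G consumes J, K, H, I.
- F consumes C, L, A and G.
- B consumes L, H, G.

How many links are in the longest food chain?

2 links

One longest chain: H → G → M.
It has 3 species and 2 links.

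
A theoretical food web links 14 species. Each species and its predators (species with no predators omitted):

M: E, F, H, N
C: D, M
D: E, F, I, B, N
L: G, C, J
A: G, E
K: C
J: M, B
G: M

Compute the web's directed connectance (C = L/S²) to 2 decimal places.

C = 0.10

The web has S = 14 species and L = 20 feeding links.
C = L / S² = 20 / 196 = 0.1020 ≈ 0.10.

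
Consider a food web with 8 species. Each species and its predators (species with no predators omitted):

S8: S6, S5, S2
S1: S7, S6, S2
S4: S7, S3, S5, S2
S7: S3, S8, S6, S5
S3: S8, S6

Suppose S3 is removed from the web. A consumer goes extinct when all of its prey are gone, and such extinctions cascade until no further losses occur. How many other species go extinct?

0

Remove S3.
Every predator of it retains at least one other prey: S8 still has S7; S6 still has S1, S7, S8.
No consumer loses all prey, so no secondary extinctions occur.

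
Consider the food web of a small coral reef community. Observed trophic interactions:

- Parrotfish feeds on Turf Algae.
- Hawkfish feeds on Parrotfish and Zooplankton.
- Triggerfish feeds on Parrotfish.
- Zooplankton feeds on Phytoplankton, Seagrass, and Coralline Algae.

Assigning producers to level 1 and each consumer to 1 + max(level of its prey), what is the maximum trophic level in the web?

3

Producers (level 1): Turf Algae, Seagrass, Coralline Algae, Phytoplankton.
Seagrass → Zooplankton → Hawkfish gives Hawkfish level 3.
No species has a prey at level 3, so no species reaches level 4.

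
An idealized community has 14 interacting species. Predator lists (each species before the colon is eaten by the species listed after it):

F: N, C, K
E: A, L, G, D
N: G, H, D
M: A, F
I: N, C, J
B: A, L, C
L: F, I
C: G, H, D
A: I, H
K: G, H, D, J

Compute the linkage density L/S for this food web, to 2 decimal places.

L/S = 2.07

There are L = 29 links among S = 14 species.
L/S = 29/14 = 2.0714 ≈ 2.07.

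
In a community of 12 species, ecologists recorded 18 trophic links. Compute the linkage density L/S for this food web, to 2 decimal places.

There are L = 18 links among S = 12 species.
L/S = 18/12 = 1.5000 ≈ 1.50.

L/S = 1.50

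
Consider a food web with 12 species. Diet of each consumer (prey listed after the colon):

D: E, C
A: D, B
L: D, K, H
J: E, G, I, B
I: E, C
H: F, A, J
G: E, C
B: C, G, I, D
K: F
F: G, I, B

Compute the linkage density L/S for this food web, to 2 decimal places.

There are L = 26 links among S = 12 species.
L/S = 26/12 = 2.1667 ≈ 2.17.

L/S = 2.17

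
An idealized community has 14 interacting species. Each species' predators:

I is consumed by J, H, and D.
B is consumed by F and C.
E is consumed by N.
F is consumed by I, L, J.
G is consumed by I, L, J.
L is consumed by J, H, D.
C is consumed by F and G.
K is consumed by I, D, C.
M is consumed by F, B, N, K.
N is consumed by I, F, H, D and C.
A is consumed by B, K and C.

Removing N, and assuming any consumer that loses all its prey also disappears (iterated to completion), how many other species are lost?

Remove N.
Every predator of it retains at least one other prey: C still has A, K, B; F still has M, B, C; I still has K, F, G; D still has K, I, L; H still has I, L.
No consumer loses all prey, so no secondary extinctions occur.

0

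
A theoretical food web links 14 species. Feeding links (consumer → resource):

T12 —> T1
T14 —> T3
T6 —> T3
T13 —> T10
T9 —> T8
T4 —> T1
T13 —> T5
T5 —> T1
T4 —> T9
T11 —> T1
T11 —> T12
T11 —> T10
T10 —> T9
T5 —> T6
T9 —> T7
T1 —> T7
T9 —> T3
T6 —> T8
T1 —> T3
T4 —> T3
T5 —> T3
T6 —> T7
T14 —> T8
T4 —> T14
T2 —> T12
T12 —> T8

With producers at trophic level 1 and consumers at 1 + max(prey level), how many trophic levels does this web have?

Producers (level 1): T3, T7, T8.
T3 → T9 → T10 → T11 gives T11 level 4.
No species has a prey at level 4, so no species reaches level 5.

4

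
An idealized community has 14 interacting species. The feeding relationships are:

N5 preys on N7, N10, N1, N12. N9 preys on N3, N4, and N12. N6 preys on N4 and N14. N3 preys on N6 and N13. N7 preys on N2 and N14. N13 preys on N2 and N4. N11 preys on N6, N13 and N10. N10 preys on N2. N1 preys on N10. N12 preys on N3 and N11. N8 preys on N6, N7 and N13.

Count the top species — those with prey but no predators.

3

Top species (has prey, but nothing eats it): N8, N5, N9.
Count: 3.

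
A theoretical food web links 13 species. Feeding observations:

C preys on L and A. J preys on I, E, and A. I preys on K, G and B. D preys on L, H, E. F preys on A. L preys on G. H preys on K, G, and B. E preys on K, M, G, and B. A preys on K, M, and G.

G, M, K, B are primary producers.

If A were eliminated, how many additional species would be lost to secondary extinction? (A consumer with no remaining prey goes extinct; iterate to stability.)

Remove A.
Round 1: F (all prey gone) → extinct.
No further losses. Total secondary extinctions: 1.

1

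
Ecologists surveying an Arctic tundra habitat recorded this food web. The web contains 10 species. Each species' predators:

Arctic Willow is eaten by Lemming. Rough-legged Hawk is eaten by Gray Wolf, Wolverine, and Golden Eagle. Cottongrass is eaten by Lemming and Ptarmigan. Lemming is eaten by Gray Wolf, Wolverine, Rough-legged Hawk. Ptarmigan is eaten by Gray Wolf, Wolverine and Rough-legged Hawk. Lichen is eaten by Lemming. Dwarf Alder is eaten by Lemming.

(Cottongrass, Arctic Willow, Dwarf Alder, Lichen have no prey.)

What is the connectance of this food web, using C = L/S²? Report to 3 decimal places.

The web has S = 10 species and L = 14 feeding links.
C = L / S² = 14 / 100 = 0.1400 ≈ 0.140.

C = 0.140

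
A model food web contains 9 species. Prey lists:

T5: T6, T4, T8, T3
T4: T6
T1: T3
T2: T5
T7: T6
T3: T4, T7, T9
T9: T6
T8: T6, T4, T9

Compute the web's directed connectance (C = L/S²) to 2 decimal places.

C = 0.19

The web has S = 9 species and L = 15 feeding links.
C = L / S² = 15 / 81 = 0.1852 ≈ 0.19.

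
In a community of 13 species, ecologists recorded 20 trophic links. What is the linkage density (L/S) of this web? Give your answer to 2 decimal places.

There are L = 20 links among S = 13 species.
L/S = 20/13 = 1.5385 ≈ 1.54.

L/S = 1.54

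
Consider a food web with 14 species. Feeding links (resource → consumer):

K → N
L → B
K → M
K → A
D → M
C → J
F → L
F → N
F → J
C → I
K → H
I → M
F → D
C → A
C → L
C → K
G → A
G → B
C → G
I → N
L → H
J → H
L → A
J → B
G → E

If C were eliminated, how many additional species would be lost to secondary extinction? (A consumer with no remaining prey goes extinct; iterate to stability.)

4

Remove C.
Round 1: G (all prey gone), K (all prey gone), I (all prey gone) → extinct.
Round 2: E (all prey gone) → extinct.
No further losses. Total secondary extinctions: 4.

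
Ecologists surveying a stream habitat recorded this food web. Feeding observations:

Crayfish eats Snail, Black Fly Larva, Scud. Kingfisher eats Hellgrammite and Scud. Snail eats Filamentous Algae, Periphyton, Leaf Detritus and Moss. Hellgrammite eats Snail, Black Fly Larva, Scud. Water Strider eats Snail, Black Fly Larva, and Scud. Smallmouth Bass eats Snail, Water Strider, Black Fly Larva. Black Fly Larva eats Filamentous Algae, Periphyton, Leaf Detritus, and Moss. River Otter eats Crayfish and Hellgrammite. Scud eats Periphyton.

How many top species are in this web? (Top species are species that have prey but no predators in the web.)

Top species (has prey, but nothing eats it): River Otter, Kingfisher, Smallmouth Bass.
Count: 3.

3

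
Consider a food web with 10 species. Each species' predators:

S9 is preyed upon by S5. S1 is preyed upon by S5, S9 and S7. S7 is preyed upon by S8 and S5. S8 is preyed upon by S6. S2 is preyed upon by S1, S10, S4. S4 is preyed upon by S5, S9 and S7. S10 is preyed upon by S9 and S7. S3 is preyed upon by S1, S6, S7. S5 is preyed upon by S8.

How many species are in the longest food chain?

6 species

One longest chain: S2 → S1 → S7 → S5 → S8 → S6.
It has 6 species and 5 links.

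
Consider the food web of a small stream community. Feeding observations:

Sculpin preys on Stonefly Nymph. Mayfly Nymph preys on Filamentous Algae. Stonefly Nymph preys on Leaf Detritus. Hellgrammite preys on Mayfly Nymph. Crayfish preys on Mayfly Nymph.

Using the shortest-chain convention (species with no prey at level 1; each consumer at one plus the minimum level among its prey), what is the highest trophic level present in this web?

Basal resources (level 1): Leaf Detritus, Filamentous Algae.
Following each consumer down to its lowest-level prey: Leaf Detritus → Stonefly Nymph → Sculpin (levels 1 through 3).
All prey of Sculpin (Stonefly Nymph 2) are at level 2 or above, so Sculpin is at level 1 + 2 = 3.
Every consumer has at least one prey at level 2 or below, so none exceeds level 3.

3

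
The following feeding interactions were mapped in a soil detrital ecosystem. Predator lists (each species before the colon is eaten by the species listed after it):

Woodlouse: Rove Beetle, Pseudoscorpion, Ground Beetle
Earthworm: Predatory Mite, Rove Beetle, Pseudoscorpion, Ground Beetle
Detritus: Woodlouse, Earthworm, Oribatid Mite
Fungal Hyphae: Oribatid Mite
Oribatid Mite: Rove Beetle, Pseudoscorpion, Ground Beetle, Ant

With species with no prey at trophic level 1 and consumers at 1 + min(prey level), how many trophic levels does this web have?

3

Basal resources (level 1): Detritus, Fungal Hyphae.
Following each consumer down to its lowest-level prey: Detritus → Earthworm → Predatory Mite (levels 1 through 3).
All prey of Predatory Mite (Earthworm 2) are at level 2 or above, so Predatory Mite is at level 1 + 2 = 3.
Every consumer has at least one prey at level 2 or below, so none exceeds level 3.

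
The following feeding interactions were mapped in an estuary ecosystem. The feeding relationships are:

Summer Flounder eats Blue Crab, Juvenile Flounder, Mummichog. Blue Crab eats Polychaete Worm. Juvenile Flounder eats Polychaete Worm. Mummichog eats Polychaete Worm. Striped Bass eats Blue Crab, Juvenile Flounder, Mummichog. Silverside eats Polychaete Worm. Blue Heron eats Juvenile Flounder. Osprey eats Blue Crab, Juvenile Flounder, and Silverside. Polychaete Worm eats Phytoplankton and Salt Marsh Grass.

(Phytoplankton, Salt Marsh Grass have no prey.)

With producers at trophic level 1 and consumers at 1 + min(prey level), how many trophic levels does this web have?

Producers (level 1): Phytoplankton, Salt Marsh Grass.
Following each consumer down to its lowest-level prey: Phytoplankton → Polychaete Worm → Blue Crab → Striped Bass (levels 1 through 4).
All prey of Striped Bass (Blue Crab 3, Juvenile Flounder 3, Mummichog 3) are at level 3 or above, so Striped Bass is at level 1 + 3 = 4.
Every consumer has at least one prey at level 3 or below, so none exceeds level 4.

4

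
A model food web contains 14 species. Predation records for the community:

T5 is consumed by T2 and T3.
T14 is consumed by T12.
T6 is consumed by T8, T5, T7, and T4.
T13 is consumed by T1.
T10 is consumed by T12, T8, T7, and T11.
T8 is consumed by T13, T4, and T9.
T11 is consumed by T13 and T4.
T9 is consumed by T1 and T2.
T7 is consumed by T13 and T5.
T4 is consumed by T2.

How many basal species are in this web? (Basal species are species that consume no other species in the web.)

Basal species (no prey listed): T6, T10, T14.
Count: 3.

3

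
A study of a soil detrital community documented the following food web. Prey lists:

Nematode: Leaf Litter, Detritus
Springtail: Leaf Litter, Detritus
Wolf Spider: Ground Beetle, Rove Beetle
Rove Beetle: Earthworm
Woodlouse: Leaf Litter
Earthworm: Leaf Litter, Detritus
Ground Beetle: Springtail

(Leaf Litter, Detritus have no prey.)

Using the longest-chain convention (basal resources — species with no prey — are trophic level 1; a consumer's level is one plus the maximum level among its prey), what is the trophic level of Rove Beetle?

Trophic level 3

Leaf Litter has no prey (basal) → level 1.
Earthworm eats Leaf Litter (level 1); other prey at levels: Detritus 1 → level 2.
Rove Beetle eats Earthworm → level 3.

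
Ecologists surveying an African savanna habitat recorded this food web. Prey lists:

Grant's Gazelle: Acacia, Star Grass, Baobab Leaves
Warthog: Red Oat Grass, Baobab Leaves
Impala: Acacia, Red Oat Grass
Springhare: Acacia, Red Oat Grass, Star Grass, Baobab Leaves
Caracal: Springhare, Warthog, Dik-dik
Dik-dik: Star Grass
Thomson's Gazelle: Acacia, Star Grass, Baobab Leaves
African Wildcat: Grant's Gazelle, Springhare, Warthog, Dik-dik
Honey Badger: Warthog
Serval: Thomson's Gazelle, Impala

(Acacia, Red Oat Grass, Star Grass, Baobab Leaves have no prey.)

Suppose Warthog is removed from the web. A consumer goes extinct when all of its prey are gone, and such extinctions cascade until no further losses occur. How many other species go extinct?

1

Remove Warthog.
Round 1: Honey Badger (all prey gone) → extinct.
No further losses. Total secondary extinctions: 1.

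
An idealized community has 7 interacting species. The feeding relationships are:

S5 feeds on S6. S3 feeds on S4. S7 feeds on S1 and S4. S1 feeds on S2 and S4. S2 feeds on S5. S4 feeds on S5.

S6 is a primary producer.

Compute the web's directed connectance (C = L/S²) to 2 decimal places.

The web has S = 7 species and L = 8 feeding links.
C = L / S² = 8 / 49 = 0.1633 ≈ 0.16.

C = 0.16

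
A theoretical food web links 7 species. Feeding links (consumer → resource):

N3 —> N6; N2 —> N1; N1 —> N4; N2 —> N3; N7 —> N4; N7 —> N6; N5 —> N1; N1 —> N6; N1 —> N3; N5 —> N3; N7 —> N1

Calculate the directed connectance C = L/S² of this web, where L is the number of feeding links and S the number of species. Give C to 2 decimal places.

The web has S = 7 species and L = 11 feeding links.
C = L / S² = 11 / 49 = 0.2245 ≈ 0.22.

C = 0.22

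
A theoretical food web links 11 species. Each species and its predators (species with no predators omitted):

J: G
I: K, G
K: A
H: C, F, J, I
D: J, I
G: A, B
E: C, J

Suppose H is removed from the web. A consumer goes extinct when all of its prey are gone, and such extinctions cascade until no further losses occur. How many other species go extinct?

1

Remove H.
Round 1: F (all prey gone) → extinct.
No further losses. Total secondary extinctions: 1.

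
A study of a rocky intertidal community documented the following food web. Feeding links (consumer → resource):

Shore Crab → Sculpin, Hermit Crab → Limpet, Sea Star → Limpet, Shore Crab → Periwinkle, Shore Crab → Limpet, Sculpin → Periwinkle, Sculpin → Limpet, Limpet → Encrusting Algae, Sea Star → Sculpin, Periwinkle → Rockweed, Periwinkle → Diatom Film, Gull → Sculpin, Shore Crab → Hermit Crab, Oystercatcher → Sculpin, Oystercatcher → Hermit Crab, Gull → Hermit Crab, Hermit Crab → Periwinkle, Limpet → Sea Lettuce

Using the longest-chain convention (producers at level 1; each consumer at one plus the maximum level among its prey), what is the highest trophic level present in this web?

Producers (level 1): Encrusting Algae, Rockweed, Diatom Film, Sea Lettuce.
Encrusting Algae → Limpet → Hermit Crab → Shore Crab gives Shore Crab level 4.
No species has a prey at level 4, so no species reaches level 5.

4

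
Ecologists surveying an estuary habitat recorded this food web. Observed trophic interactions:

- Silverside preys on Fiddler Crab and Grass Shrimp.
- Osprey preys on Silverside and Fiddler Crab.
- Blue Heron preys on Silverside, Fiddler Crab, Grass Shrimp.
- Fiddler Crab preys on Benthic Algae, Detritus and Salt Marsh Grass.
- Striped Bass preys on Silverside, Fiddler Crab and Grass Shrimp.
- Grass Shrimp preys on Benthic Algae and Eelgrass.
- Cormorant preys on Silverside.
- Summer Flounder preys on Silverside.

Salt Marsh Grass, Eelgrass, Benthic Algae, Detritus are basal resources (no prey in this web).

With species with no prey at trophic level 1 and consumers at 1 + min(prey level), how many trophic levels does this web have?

Basal resources (level 1): Salt Marsh Grass, Eelgrass, Benthic Algae, Detritus.
Following each consumer down to its lowest-level prey: Eelgrass → Grass Shrimp → Silverside → Summer Flounder (levels 1 through 4).
All prey of Summer Flounder (Silverside 3) are at level 3 or above, so Summer Flounder is at level 1 + 3 = 4.
Every consumer has at least one prey at level 3 or below, so none exceeds level 4.

4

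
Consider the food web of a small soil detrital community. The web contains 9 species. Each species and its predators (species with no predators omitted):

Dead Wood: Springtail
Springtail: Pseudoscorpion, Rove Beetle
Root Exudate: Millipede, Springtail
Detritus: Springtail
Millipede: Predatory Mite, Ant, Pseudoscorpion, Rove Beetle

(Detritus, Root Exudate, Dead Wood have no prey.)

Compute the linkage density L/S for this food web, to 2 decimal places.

L/S = 1.11

There are L = 10 links among S = 9 species.
L/S = 10/9 = 1.1111 ≈ 1.11.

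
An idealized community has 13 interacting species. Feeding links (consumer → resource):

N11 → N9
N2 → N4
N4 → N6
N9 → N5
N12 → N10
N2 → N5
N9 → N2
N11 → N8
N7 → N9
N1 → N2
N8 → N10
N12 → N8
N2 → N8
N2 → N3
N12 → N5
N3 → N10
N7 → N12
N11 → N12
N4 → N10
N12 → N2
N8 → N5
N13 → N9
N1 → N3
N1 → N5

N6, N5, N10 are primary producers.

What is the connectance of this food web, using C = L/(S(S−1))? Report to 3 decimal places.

C = 0.154

The web has S = 13 species and L = 24 feeding links.
C = L / (S(S−1)) = 24 / 156 = 0.1538 ≈ 0.154.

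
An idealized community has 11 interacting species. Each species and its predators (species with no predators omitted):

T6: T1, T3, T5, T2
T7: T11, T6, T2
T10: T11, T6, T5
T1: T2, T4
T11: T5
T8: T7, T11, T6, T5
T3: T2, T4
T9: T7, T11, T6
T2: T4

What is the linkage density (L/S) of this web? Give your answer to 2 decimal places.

L/S = 2.09

There are L = 23 links among S = 11 species.
L/S = 23/11 = 2.0909 ≈ 2.09.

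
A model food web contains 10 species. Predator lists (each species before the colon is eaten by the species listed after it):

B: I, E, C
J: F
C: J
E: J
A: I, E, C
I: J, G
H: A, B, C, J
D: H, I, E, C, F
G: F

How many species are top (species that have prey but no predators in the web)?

Top species (has prey, but nothing eats it): F.
Count: 1.

1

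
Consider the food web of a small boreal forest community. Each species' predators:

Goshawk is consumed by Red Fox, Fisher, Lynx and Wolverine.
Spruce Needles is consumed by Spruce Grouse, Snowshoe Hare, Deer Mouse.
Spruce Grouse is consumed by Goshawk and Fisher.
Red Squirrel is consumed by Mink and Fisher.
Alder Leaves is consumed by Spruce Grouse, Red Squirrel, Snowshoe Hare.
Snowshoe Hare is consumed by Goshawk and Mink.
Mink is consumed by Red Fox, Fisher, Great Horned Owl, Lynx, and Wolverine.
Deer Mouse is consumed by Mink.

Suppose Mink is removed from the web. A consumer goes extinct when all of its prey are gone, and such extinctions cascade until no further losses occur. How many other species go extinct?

Remove Mink.
Round 1: Great Horned Owl (all prey gone) → extinct.
No further losses. Total secondary extinctions: 1.

1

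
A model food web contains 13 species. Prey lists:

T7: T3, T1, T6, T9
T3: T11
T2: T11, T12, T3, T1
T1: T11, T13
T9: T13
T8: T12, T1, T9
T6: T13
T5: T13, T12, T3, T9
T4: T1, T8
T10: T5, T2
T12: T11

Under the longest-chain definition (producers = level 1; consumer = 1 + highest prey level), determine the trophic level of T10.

T11 is a producer → level 1.
T12 eats T11 → level 2.
T2 eats T12 (level 2); other prey at levels: T11 1, T3 2, T1 2 → level 3.
T10 eats T2 (level 3); other prey at levels: T5 3 → level 4.

Trophic level 4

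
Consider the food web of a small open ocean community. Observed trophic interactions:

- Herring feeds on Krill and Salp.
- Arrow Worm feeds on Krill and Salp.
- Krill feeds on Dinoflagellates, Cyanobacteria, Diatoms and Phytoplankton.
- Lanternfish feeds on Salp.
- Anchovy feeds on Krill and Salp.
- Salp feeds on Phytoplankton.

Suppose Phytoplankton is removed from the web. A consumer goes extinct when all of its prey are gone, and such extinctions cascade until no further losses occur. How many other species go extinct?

2

Remove Phytoplankton.
Round 1: Salp (all prey gone) → extinct.
Round 2: Lanternfish (all prey gone) → extinct.
No further losses. Total secondary extinctions: 2.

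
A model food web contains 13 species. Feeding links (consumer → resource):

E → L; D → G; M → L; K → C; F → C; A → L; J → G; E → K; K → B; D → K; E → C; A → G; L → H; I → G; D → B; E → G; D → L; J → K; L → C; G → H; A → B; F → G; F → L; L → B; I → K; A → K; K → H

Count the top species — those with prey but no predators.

7

Top species (has prey, but nothing eats it): A, J, F, D, M, I, E.
Count: 7.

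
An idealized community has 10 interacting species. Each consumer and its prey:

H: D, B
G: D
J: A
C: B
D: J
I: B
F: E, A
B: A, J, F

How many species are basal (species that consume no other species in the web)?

Basal species (no prey listed): E, A.
Count: 2.

2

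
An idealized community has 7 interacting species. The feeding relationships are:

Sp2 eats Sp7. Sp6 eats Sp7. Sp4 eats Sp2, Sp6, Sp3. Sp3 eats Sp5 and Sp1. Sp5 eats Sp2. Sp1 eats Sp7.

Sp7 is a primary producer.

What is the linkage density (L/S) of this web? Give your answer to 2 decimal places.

L/S = 1.29

There are L = 9 links among S = 7 species.
L/S = 9/7 = 1.2857 ≈ 1.29.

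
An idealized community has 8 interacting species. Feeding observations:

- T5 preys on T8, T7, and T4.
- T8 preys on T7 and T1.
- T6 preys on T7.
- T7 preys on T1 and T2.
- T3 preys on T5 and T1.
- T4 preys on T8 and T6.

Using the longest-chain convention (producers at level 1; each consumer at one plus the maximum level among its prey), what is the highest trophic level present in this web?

6

Producers (level 1): T1, T2.
T1 → T7 → T6 → T4 → T5 → T3 gives T3 level 6.
No species has a prey at level 6, so no species reaches level 7.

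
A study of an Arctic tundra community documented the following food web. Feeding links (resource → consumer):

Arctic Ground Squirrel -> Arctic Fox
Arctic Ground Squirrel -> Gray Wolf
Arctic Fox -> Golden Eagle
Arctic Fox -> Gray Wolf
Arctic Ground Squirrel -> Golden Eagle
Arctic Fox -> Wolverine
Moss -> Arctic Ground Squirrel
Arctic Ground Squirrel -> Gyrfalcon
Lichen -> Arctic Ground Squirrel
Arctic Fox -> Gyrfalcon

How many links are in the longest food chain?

3 links

One longest chain: Lichen → Arctic Ground Squirrel → Arctic Fox → Gray Wolf.
It has 4 species and 3 links.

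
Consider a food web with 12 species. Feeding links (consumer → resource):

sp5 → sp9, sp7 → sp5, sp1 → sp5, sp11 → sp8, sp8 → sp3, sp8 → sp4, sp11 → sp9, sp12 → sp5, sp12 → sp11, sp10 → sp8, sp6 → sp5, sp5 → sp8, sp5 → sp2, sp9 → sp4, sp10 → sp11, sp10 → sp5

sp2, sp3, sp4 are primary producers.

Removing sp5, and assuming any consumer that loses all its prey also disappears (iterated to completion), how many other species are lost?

Remove sp5.
Round 1: sp1 (all prey gone), sp6 (all prey gone), sp7 (all prey gone) → extinct.
No further losses. Total secondary extinctions: 3.

3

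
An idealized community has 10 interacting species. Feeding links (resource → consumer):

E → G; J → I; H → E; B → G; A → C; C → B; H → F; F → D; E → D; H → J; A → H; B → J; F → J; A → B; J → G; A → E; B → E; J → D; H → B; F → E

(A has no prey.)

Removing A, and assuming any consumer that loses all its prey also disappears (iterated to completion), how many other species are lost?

9

Remove A.
Round 1: C (all prey gone), H (all prey gone) → extinct.
Round 2: B (all prey gone), F (all prey gone) → extinct.
Round 3: J (all prey gone), E (all prey gone) → extinct.
Round 4: D (all prey gone), I (all prey gone), G (all prey gone) → extinct.
No further losses. Total secondary extinctions: 9.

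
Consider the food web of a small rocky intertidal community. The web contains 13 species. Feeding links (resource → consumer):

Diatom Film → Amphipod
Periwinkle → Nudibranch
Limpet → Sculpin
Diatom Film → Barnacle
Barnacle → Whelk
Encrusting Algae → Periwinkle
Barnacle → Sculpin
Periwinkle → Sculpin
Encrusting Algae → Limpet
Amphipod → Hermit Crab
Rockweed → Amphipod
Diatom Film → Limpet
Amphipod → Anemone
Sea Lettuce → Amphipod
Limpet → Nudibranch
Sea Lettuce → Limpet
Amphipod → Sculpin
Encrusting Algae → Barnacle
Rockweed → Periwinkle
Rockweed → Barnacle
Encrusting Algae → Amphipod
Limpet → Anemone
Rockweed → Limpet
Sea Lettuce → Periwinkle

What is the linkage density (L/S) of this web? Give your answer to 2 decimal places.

There are L = 24 links among S = 13 species.
L/S = 24/13 = 1.8462 ≈ 1.85.

L/S = 1.85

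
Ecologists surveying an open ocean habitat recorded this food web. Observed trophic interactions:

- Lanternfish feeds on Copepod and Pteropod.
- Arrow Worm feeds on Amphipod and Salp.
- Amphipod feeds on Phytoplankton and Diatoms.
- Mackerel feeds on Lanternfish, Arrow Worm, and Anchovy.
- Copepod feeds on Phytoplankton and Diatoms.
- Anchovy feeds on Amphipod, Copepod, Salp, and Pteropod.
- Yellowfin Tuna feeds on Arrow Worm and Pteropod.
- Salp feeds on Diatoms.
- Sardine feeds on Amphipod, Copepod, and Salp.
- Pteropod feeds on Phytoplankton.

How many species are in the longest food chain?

One longest chain: Diatoms → Copepod → Anchovy → Mackerel.
It has 4 species and 3 links.

4 species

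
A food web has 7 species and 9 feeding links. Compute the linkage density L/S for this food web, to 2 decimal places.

L/S = 1.29

There are L = 9 links among S = 7 species.
L/S = 9/7 = 1.2857 ≈ 1.29.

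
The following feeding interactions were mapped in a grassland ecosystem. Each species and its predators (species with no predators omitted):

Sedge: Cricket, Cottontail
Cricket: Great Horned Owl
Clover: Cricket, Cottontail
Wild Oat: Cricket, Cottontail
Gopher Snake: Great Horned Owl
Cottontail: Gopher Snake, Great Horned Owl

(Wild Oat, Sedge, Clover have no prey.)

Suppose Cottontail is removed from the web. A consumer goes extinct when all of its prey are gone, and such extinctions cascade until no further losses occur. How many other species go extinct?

Remove Cottontail.
Round 1: Gopher Snake (all prey gone) → extinct.
No further losses. Total secondary extinctions: 1.

1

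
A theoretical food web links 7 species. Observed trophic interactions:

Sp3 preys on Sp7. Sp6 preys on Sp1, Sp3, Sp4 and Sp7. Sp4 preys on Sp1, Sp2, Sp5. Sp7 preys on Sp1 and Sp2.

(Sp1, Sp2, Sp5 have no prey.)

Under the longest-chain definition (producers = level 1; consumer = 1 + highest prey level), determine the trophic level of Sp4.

Sp1 is a producer → level 1.
Sp4 eats Sp1 (level 1); other prey at levels: Sp2 1, Sp5 1 → level 2.

Trophic level 2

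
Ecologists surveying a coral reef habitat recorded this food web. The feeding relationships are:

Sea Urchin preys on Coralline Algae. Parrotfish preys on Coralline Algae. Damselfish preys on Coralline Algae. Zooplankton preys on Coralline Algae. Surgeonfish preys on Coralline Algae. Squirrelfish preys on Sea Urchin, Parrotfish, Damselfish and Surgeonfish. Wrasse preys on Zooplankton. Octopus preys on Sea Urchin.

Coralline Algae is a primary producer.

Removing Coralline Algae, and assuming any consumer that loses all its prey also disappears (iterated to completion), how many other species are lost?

8

Remove Coralline Algae.
Round 1: Damselfish (all prey gone), Sea Urchin (all prey gone), Zooplankton (all prey gone), Parrotfish (all prey gone), Surgeonfish (all prey gone) → extinct.
Round 2: Wrasse (all prey gone), Squirrelfish (all prey gone), Octopus (all prey gone) → extinct.
No further losses. Total secondary extinctions: 8.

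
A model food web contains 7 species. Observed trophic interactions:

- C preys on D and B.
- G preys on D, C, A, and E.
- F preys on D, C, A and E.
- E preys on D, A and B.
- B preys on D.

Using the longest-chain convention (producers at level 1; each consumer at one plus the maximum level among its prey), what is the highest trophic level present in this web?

Producers (level 1): A, D.
D → B → C → F gives F level 4.
No species has a prey at level 4, so no species reaches level 5.

4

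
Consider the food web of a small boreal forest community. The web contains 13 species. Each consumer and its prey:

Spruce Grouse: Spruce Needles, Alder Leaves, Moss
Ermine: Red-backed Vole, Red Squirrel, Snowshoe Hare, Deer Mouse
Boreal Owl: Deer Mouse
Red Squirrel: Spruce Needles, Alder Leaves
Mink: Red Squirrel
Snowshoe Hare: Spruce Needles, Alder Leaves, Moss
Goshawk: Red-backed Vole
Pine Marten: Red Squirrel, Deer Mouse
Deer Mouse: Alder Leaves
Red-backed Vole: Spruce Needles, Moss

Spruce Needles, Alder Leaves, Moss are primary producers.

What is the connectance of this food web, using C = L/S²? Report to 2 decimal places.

C = 0.12

The web has S = 13 species and L = 20 feeding links.
C = L / S² = 20 / 169 = 0.1183 ≈ 0.12.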